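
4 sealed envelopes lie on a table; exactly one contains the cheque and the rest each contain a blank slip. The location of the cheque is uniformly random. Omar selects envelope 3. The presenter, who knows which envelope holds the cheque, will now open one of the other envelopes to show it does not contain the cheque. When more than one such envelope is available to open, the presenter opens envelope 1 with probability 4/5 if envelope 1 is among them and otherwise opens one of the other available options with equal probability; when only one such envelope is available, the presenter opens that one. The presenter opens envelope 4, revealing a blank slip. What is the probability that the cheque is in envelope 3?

1/8

Condition on the true location of the cheque.
If it is in envelope 1 (prior 1/4): envelope 1 holds the prize so is unavailable; the presenter chooses uniformly among the 2 others, probability 1/2; weight (1/4)·(1/2) = 1/8.
If it is in envelope 2 (prior 1/4): envelope 1 is available but not opened, probability 1/5; weight (1/4)·(1/5) = 1/20.
If it is in envelope 3 (prior 1/4): envelope 1 is available but not opened; envelope 4 gets probability (1 − 4/5)/2 = 1/10; weight (1/4)·(1/10) = 1/40.
If it is in envelope 4 (prior 1/4): the presenter opened envelope 4, so this case is ruled out; weight (1/4)·0 = 0.
The weights sum to 1/5.
So P(the cheque in envelope 3 | the presenter opened envelope 4) = (1/40) / (1/5) = 1/8.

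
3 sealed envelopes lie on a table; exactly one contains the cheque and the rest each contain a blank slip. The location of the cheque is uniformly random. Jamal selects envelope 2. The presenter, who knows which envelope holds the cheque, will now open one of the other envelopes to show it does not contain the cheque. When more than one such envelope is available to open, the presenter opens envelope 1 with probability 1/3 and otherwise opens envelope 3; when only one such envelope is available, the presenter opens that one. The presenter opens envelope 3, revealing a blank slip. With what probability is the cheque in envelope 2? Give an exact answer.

Consider each possible location of the cheque in turn.
If it is in envelope 1 (prior 1/3): only envelope 3 is available, probability 1; weight (1/3)·1 = 1/3.
If it is in envelope 2 (prior 1/3): envelope 1 is available but not opened, probability 2/3; weight (1/3)·(2/3) = 2/9.
If it is in envelope 3 (prior 1/3): the presenter opened envelope 3, so this case is ruled out; weight (1/3)·0 = 0.
The weights sum to 5/9.
So P(the cheque in envelope 2 | the presenter opened envelope 3) = (2/9) / (5/9) = 2/5.

2/5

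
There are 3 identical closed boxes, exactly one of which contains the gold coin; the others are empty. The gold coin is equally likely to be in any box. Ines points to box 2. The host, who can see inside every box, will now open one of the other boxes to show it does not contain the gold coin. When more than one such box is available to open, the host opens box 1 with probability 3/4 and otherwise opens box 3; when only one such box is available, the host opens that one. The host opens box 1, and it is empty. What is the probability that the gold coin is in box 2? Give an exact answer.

Apply Bayes' rule, conditioning on where the gold coin actually is.
If it is in box 1 (prior 1/3): the host opened box 1, so this case is ruled out; weight (1/3)·0 = 0.
If it is in box 2 (prior 1/3): box 1 is available, opened with probability 3/4; weight (1/3)·(3/4) = 1/4.
If it is in box 3 (prior 1/3): only box 1 is available, probability 1; weight (1/3)·1 = 1/3.
The weights sum to 7/12.
So P(the gold coin in box 2 | the host opened box 1) = (1/4) / (7/12) = 3/7.

3/7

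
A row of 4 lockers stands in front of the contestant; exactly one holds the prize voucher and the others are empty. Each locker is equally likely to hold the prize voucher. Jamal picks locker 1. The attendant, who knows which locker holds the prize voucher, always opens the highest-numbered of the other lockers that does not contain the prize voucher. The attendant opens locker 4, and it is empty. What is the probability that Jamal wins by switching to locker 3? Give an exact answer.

Condition on the true location of the prize voucher.
If it is in any of lockers 1, 2, and 3 (prior 1/4 each): locker 4 is the highest-numbered option available, probability 1; weight (1/4)·1 = 1/4 each.
If it is in locker 4 (prior 1/4): the attendant opened locker 4, so this case is ruled out; weight (1/4)·0 = 0.
The weights sum to 3/4.
So P(the prize voucher in locker 3 | the attendant opened locker 4) = (1/4) / (3/4) = 1/3.

1/3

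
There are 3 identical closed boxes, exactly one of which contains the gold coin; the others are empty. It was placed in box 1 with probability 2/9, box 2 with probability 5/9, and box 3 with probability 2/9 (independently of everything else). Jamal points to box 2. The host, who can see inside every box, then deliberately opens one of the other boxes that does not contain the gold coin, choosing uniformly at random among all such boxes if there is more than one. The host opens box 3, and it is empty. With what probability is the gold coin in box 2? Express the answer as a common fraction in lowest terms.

5/9

Consider each possible location of the gold coin in turn.
If it is in box 1 (prior 2/9): the host has no choice, probability 1; weight (2/9)·1 = 2/9.
If it is in box 2 (prior 5/9): the host has 2 equally likely choices, so probability 1/2; weight (5/9)·(1/2) = 5/18.
If it is in box 3 (prior 2/9): the host opened box 3, so this case is ruled out; weight (2/9)·0 = 0.
The weights sum to 1/2.
So P(the gold coin in box 2 | the host opened box 3) = (5/18) / (1/2) = 5/9.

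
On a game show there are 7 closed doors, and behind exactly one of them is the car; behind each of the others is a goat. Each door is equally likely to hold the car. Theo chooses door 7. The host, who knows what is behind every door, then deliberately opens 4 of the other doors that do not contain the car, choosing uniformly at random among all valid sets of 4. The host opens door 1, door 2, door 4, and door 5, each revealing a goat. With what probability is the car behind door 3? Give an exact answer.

3/7

Apply Bayes' rule, conditioning on where the car actually is.
If it is behind any of doors 1, 2, 4, and 5 (prior 1/7 each): that door was opened and seen not to hold the prize — ruled out; weight (1/7)·0 = 0 each.
If it is behind either of doors 3 and 6 (prior 1/7 each): the host has 5 equally likely choices, so probability 1/5; weight (1/7)·(1/5) = 1/35 each.
If it is behind door 7 (prior 1/7): the host has 15 equally likely choices, so probability 1/15; weight (1/7)·(1/15) = 1/105.
The weights sum to 1/15.
So P(the car behind door 3 | the host opened door 1, door 2, door 4, and door 5) = (1/35) / (1/15) = 3/7.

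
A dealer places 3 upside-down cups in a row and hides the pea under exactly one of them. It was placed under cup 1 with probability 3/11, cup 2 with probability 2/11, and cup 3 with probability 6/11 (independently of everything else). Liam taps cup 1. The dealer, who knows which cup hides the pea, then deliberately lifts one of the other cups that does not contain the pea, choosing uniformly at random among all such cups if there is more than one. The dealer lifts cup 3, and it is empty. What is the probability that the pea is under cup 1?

Apply Bayes' rule, conditioning on where the pea actually is.
If it is under cup 1 (prior 3/11): the dealer has 2 equally likely choices, so probability 1/2; weight (3/11)·(1/2) = 3/22.
If it is under cup 2 (prior 2/11): the dealer has no choice, probability 1; weight (2/11)·1 = 2/11.
If it is under cup 3 (prior 6/11): the dealer opened cup 3, so this case is ruled out; weight (6/11)·0 = 0.
The weights sum to 7/22.
So P(the pea under cup 1 | the dealer opened cup 3) = (3/22) / (7/22) = 3/7.

3/7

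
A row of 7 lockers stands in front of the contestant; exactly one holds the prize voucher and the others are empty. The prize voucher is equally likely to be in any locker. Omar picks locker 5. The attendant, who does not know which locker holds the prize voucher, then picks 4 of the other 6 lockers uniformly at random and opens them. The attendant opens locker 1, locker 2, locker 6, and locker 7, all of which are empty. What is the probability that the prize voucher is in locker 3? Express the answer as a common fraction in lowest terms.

1/3

Apply Bayes' rule, conditioning on where the prize voucher actually is.
If it is in any of lockers 1, 2, 6, and 7 (prior 1/7 each): that locker was opened and seen not to hold the prize — ruled out; weight (1/7)·0 = 0 each.
If it is in any of lockers 3, 4, and 5 (prior 1/7 each): the attendant picks exactly this set with probability 1/15 regardless, and none is the prize; weight (1/7)·(1/15) = 1/105 each.
The weights sum to 1/35.
So P(the prize voucher in locker 3 | the attendant opened locker 1, locker 2, locker 6, and locker 7) = (1/105) / (1/35) = 1/3.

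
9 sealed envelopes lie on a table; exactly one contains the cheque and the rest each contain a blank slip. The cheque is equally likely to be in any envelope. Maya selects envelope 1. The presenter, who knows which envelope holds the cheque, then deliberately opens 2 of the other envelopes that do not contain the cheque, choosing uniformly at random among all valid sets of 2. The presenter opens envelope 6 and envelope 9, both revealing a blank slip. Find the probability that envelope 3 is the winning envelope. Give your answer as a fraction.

Apply Bayes' rule, conditioning on where the cheque actually is.
If it is in envelope 1 (prior 1/9): the presenter has 28 equally likely choices, so probability 1/28; weight (1/9)·(1/28) = 1/252.
If it is in any of envelopes 2, 3, 4, 5, 7, and 8 (prior 1/9 each): the presenter has 21 equally likely choices, so probability 1/21; weight (1/9)·(1/21) = 1/189 each.
If it is in either of envelopes 6 and 9 (prior 1/9 each): that envelope was opened and seen not to hold the prize — ruled out; weight (1/9)·0 = 0 each.
The weights sum to 1/28.
So P(the cheque in envelope 3 | the presenter opened envelope 6 and envelope 9) = (1/189) / (1/28) = 4/27.

4/27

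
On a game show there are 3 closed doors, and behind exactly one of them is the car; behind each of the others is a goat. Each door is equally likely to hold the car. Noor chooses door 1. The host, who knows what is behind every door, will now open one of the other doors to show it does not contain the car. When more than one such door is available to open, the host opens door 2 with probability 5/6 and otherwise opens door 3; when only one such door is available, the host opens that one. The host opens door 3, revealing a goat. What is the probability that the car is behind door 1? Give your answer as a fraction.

1/7

Consider each possible location of the car in turn.
If it is behind door 1 (prior 1/3): door 2 is available but not opened, probability 1/6; weight (1/3)·(1/6) = 1/18.
If it is behind door 2 (prior 1/3): only door 3 is available, probability 1; weight (1/3)·1 = 1/3.
If it is behind door 3 (prior 1/3): the host opened door 3, so this case is ruled out; weight (1/3)·0 = 0.
The weights sum to 7/18.
So P(the car behind door 1 | the host opened door 3) = (1/18) / (7/18) = 1/7.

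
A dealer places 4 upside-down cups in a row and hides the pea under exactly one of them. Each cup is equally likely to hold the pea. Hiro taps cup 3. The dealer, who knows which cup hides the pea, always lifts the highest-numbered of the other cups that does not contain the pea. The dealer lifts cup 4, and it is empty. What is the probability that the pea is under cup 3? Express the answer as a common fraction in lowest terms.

1/3

Condition on the true location of the pea.
If it is under any of cups 1, 2, and 3 (prior 1/4 each): cup 4 is the highest-numbered option available, probability 1; weight (1/4)·1 = 1/4 each.
If it is under cup 4 (prior 1/4): the dealer opened cup 4, so this case is ruled out; weight (1/4)·0 = 0.
The weights sum to 3/4.
So P(the pea under cup 3 | the dealer opened cup 4) = (1/4) / (3/4) = 1/3.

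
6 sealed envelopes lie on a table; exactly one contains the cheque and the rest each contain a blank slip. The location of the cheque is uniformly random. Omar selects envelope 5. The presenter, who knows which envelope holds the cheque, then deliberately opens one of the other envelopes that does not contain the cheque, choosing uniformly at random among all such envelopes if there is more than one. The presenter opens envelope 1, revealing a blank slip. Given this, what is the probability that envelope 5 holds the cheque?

Condition on the true location of the cheque.
If it is in envelope 1 (prior 1/6): the presenter opened envelope 1, so this case is ruled out; weight (1/6)·0 = 0.
If it is in any of envelopes 2, 3, 4, and 6 (prior 1/6 each): the presenter has 4 equally likely choices, so probability 1/4; weight (1/6)·(1/4) = 1/24 each.
If it is in envelope 5 (prior 1/6): the presenter has 5 equally likely choices, so probability 1/5; weight (1/6)·(1/5) = 1/30.
The weights sum to 1/5.
So P(the cheque in envelope 5 | the presenter opened envelope 1) = (1/30) / (1/5) = 1/6.

1/6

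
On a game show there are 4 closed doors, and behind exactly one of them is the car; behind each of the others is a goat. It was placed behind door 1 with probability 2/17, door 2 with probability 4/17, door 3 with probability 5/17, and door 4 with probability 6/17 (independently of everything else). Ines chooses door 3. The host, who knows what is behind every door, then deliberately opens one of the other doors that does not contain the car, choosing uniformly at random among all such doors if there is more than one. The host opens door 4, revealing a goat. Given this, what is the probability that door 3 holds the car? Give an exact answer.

5/14

Consider each possible location of the car in turn.
If it is behind door 1 (prior 2/17): the host has 2 equally likely choices, so probability 1/2; weight (2/17)·(1/2) = 1/17.
If it is behind door 2 (prior 4/17): the host has 2 equally likely choices, so probability 1/2; weight (4/17)·(1/2) = 2/17.
If it is behind door 3 (prior 5/17): the host has 3 equally likely choices, so probability 1/3; weight (5/17)·(1/3) = 5/51.
If it is behind door 4 (prior 6/17): the host opened door 4, so this case is ruled out; weight (6/17)·0 = 0.
The weights sum to 14/51.
So P(the car behind door 3 | the host opened door 4) = (5/51) / (14/51) = 5/14.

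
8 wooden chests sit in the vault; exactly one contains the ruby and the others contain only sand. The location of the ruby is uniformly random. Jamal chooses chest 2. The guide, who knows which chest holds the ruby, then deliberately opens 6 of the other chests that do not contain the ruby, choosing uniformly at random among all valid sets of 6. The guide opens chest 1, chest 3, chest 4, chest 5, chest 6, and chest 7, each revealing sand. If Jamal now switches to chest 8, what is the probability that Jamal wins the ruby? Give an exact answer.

7/8

Consider each possible location of the ruby in turn.
If it is in any of chests 1, 3, 4, 5, 6, and 7 (prior 1/8 each): that chest was opened and seen not to hold the prize — ruled out; weight (1/8)·0 = 0 each.
If it is in chest 2 (prior 1/8): the guide has 7 equally likely choices, so probability 1/7; weight (1/8)·(1/7) = 1/56.
If it is in chest 8 (prior 1/8): the guide has no choice, probability 1; weight (1/8)·1 = 1/8.
The weights sum to 1/7.
So P(the ruby in chest 8 | the guide opened chest 1, chest 3, chest 4, chest 5, chest 6, and chest 7) = (1/8) / (1/7) = 7/8.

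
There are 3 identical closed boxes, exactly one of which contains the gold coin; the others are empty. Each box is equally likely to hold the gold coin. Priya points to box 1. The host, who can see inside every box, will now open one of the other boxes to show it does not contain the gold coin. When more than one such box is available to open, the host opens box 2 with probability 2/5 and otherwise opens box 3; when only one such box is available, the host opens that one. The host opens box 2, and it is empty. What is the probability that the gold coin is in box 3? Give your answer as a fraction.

5/7

Condition on the true location of the gold coin.
If it is in box 1 (prior 1/3): box 2 is available, opened with probability 2/5; weight (1/3)·(2/5) = 2/15.
If it is in box 2 (prior 1/3): the host opened box 2, so this case is ruled out; weight (1/3)·0 = 0.
If it is in box 3 (prior 1/3): only box 2 is available, probability 1; weight (1/3)·1 = 1/3.
The weights sum to 7/15.
So P(the gold coin in box 3 | the host opened box 2) = (1/3) / (7/15) = 5/7.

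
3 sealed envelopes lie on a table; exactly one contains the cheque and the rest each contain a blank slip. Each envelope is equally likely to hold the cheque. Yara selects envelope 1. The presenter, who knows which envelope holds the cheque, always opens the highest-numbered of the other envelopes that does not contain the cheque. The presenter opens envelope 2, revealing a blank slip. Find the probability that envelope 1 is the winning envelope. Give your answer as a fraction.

0

Apply Bayes' rule, conditioning on where the cheque actually is.
If it is in envelope 1 (prior 1/3): the presenter would have opened envelope 3 instead, probability 0; weight (1/3)·0 = 0.
If it is in envelope 2 (prior 1/3): the presenter opened envelope 2, so this case is ruled out; weight (1/3)·0 = 0.
If it is in envelope 3 (prior 1/3): envelope 2 is the highest-numbered option available, probability 1; weight (1/3)·1 = 1/3.
The weights sum to 1/3.
So P(the cheque in envelope 1 | the presenter opened envelope 2) = 0 / (1/3) = 0.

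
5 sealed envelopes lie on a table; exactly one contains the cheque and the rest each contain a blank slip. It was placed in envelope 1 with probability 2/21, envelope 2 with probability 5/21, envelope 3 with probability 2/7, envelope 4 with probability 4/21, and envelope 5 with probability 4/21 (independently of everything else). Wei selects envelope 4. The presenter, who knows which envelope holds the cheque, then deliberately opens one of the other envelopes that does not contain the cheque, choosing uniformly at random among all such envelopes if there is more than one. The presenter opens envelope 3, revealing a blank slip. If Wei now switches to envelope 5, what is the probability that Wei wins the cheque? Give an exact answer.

Consider each possible location of the cheque in turn.
If it is in envelope 1 (prior 2/21): the presenter has 3 equally likely choices, so probability 1/3; weight (2/21)·(1/3) = 2/63.
If it is in envelope 2 (prior 5/21): the presenter has 3 equally likely choices, so probability 1/3; weight (5/21)·(1/3) = 5/63.
If it is in envelope 3 (prior 2/7): the presenter opened envelope 3, so this case is ruled out; weight (2/7)·0 = 0.
If it is in envelope 4 (prior 4/21): the presenter has 4 equally likely choices, so probability 1/4; weight (4/21)·(1/4) = 1/21.
If it is in envelope 5 (prior 4/21): the presenter has 3 equally likely choices, so probability 1/3; weight (4/21)·(1/3) = 4/63.
The weights sum to 2/9.
So P(the cheque in envelope 5 | the presenter opened envelope 3) = (4/63) / (2/9) = 2/7.

2/7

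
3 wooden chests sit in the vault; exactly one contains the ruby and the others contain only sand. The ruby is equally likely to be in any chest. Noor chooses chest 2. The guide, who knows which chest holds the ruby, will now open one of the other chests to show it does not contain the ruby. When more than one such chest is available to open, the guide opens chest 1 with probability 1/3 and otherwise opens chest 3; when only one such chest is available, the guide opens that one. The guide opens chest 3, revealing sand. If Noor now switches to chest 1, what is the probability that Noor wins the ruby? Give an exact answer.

3/5

Consider each possible location of the ruby in turn.
If it is in chest 1 (prior 1/3): only chest 3 is available, probability 1; weight (1/3)·1 = 1/3.
If it is in chest 2 (prior 1/3): chest 1 is available but not opened, probability 2/3; weight (1/3)·(2/3) = 2/9.
If it is in chest 3 (prior 1/3): the guide opened chest 3, so this case is ruled out; weight (1/3)·0 = 0.
The weights sum to 5/9.
So P(the ruby in chest 1 | the guide opened chest 3) = (1/3) / (5/9) = 3/5.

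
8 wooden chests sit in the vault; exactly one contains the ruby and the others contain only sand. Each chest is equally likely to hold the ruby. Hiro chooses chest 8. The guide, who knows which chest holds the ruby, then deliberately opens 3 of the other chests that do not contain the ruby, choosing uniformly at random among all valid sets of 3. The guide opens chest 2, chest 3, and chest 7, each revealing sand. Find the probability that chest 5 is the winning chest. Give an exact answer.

Apply Bayes' rule, conditioning on where the ruby actually is.
If it is in any of chests 1, 4, 5, and 6 (prior 1/8 each): the guide has 20 equally likely choices, so probability 1/20; weight (1/8)·(1/20) = 1/160 each.
If it is in any of chests 2, 3, and 7 (prior 1/8 each): that chest was opened and seen not to hold the prize — ruled out; weight (1/8)·0 = 0 each.
If it is in chest 8 (prior 1/8): the guide has 35 equally likely choices, so probability 1/35; weight (1/8)·(1/35) = 1/280.
The weights sum to 1/35.
So P(the ruby in chest 5 | the guide opened chest 2, chest 3, and chest 7) = (1/160) / (1/35) = 7/32.

7/32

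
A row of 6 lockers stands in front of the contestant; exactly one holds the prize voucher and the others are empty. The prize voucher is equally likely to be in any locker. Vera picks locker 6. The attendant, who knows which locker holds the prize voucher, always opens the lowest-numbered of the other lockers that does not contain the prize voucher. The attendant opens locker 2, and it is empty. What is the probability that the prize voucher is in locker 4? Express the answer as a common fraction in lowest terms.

0

Consider each possible location of the prize voucher in turn.
If it is in locker 1 (prior 1/6): locker 2 is the lowest-numbered option available, probability 1; weight (1/6)·1 = 1/6.
If it is in locker 2 (prior 1/6): the attendant opened locker 2, so this case is ruled out; weight (1/6)·0 = 0.
If it is in any of lockers 3, 4, 5, and 6 (prior 1/6 each): the attendant would have opened locker 1 instead, probability 0; weight (1/6)·0 = 0 each.
The weights sum to 1/6.
So P(the prize voucher in locker 4 | the attendant opened locker 2) = 0 / (1/6) = 0.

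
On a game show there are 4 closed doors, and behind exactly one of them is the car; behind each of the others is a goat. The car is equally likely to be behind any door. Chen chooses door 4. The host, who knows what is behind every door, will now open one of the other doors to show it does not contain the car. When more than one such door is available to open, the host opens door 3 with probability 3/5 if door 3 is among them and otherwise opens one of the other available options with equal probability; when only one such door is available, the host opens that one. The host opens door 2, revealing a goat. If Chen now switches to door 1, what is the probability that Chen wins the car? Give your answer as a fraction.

4/11

Apply Bayes' rule, conditioning on where the car actually is.
If it is behind door 1 (prior 1/4): door 3 is available but not opened, probability 2/5; weight (1/4)·(2/5) = 1/10.
If it is behind door 2 (prior 1/4): the host opened door 2, so this case is ruled out; weight (1/4)·0 = 0.
If it is behind door 3 (prior 1/4): door 3 holds the prize so is unavailable; the host chooses uniformly among the 2 others, probability 1/2; weight (1/4)·(1/2) = 1/8.
If it is behind door 4 (prior 1/4): door 3 is available but not opened; door 2 gets probability (1 − 3/5)/2 = 1/5; weight (1/4)·(1/5) = 1/20.
The weights sum to 11/40.
So P(the car behind door 1 | the host opened door 2) = (1/10) / (11/40) = 4/11.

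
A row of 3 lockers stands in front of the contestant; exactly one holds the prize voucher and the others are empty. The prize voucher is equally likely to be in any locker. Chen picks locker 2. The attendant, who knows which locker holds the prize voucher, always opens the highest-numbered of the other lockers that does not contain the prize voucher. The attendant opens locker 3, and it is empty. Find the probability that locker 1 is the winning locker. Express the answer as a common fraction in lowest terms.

Condition on the true location of the prize voucher.
If it is in either of lockers 1 and 2 (prior 1/3 each): locker 3 is the highest-numbered option available, probability 1; weight (1/3)·1 = 1/3 each.
If it is in locker 3 (prior 1/3): the attendant opened locker 3, so this case is ruled out; weight (1/3)·0 = 0.
The weights sum to 2/3.
So P(the prize voucher in locker 1 | the attendant opened locker 3) = (1/3) / (2/3) = 1/2.

1/2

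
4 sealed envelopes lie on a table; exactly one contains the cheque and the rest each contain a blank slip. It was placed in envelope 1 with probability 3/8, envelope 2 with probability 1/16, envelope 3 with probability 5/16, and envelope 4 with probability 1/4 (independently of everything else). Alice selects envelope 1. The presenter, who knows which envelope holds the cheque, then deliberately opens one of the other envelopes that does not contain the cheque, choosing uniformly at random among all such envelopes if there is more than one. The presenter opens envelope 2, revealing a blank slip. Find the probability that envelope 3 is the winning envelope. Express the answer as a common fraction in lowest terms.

Consider each possible location of the cheque in turn.
If it is in envelope 1 (prior 3/8): the presenter has 3 equally likely choices, so probability 1/3; weight (3/8)·(1/3) = 1/8.
If it is in envelope 2 (prior 1/16): the presenter opened envelope 2, so this case is ruled out; weight (1/16)·0 = 0.
If it is in envelope 3 (prior 5/16): the presenter has 2 equally likely choices, so probability 1/2; weight (5/16)·(1/2) = 5/32.
If it is in envelope 4 (prior 1/4): the presenter has 2 equally likely choices, so probability 1/2; weight (1/4)·(1/2) = 1/8.
The weights sum to 13/32.
So P(the cheque in envelope 3 | the presenter opened envelope 2) = (5/32) / (13/32) = 5/13.

5/13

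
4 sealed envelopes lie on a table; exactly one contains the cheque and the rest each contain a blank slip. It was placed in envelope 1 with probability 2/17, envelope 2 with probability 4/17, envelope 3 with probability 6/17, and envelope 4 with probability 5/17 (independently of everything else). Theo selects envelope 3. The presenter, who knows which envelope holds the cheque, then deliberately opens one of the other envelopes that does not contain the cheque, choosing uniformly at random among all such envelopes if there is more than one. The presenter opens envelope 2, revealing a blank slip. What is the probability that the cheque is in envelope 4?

Apply Bayes' rule, conditioning on where the cheque actually is.
If it is in envelope 1 (prior 2/17): the presenter has 2 equally likely choices, so probability 1/2; weight (2/17)·(1/2) = 1/17.
If it is in envelope 2 (prior 4/17): the presenter opened envelope 2, so this case is ruled out; weight (4/17)·0 = 0.
If it is in envelope 3 (prior 6/17): the presenter has 3 equally likely choices, so probability 1/3; weight (6/17)·(1/3) = 2/17.
If it is in envelope 4 (prior 5/17): the presenter has 2 equally likely choices, so probability 1/2; weight (5/17)·(1/2) = 5/34.
The weights sum to 11/34.
So P(the cheque in envelope 4 | the presenter opened envelope 2) = (5/34) / (11/34) = 5/11.

5/11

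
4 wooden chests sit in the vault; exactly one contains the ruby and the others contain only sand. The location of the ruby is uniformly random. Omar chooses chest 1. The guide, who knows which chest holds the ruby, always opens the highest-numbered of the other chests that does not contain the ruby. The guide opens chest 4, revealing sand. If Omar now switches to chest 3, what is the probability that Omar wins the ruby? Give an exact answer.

Apply Bayes' rule, conditioning on where the ruby actually is.
If it is in any of chests 1, 2, and 3 (prior 1/4 each): chest 4 is the highest-numbered option available, probability 1; weight (1/4)·1 = 1/4 each.
If it is in chest 4 (prior 1/4): the guide opened chest 4, so this case is ruled out; weight (1/4)·0 = 0.
The weights sum to 3/4.
So P(the ruby in chest 3 | the guide opened chest 4) = (1/4) / (3/4) = 1/3.

1/3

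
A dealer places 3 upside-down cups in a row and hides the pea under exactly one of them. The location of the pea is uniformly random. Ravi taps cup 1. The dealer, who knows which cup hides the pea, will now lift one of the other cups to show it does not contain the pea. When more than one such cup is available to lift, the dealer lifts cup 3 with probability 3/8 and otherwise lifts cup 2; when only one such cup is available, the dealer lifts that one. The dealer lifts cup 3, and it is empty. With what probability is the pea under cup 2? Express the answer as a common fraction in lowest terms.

8/11

Condition on the true location of the pea.
If it is under cup 1 (prior 1/3): cup 3 is available, opened with probability 3/8; weight (1/3)·(3/8) = 1/8.
If it is under cup 2 (prior 1/3): only cup 3 is available, probability 1; weight (1/3)·1 = 1/3.
If it is under cup 3 (prior 1/3): the dealer opened cup 3, so this case is ruled out; weight (1/3)·0 = 0.
The weights sum to 11/24.
So P(the pea under cup 2 | the dealer opened cup 3) = (1/3) / (11/24) = 8/11.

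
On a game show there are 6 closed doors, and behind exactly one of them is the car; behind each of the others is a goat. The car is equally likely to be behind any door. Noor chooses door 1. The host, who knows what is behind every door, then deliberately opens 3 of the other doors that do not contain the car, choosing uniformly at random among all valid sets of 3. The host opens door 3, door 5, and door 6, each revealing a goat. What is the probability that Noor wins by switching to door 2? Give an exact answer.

5/12

Consider each possible location of the car in turn.
If it is behind door 1 (prior 1/6): the host has 10 equally likely choices, so probability 1/10; weight (1/6)·(1/10) = 1/60.
If it is behind either of doors 2 and 4 (prior 1/6 each): the host has 4 equally likely choices, so probability 1/4; weight (1/6)·(1/4) = 1/24 each.
If it is behind any of doors 3, 5, and 6 (prior 1/6 each): that door was opened and seen not to hold the prize — ruled out; weight (1/6)·0 = 0 each.
The weights sum to 1/10.
So P(the car behind door 2 | the host opened door 3, door 5, and door 6) = (1/24) / (1/10) = 5/12.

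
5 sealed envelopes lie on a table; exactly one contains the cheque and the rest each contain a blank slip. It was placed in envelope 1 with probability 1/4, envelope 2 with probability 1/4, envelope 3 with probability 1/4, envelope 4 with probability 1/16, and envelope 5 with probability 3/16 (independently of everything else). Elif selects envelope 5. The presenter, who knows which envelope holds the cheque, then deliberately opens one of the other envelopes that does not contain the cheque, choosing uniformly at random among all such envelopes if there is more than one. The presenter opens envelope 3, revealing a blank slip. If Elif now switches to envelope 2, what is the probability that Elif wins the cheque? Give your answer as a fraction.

Apply Bayes' rule, conditioning on where the cheque actually is.
If it is in either of envelopes 1 and 2 (prior 1/4 each): the presenter has 3 equally likely choices, so probability 1/3; weight (1/4)·(1/3) = 1/12 each.
If it is in envelope 3 (prior 1/4): the presenter opened envelope 3, so this case is ruled out; weight (1/4)·0 = 0.
If it is in envelope 4 (prior 1/16): the presenter has 3 equally likely choices, so probability 1/3; weight (1/16)·(1/3) = 1/48.
If it is in envelope 5 (prior 3/16): the presenter has 4 equally likely choices, so probability 1/4; weight (3/16)·(1/4) = 3/64.
The weights sum to 15/64.
So P(the cheque in envelope 2 | the presenter opened envelope 3) = (1/12) / (15/64) = 16/45.

16/45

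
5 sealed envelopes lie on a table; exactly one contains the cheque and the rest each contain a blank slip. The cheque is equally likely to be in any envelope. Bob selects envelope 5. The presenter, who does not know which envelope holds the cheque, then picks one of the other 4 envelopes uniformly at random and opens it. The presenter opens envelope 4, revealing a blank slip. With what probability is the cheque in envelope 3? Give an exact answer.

1/4

Because the presenter chose which envelope to open without knowing where the cheque is, the choice is independent of the prize location. Learning that envelope 4 does not hold the cheque simply rules out that one location and leaves the remaining 4 envelopes still equally likely by symmetry.
So P(the cheque in envelope 3) = 1/4.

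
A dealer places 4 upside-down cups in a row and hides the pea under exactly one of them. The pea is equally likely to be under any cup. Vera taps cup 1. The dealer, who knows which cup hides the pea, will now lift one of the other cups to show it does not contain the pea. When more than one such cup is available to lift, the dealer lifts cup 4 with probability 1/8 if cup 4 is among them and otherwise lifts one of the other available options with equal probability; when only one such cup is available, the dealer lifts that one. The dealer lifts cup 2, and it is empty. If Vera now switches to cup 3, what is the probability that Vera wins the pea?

14/29

Condition on the true location of the pea.
If it is under cup 1 (prior 1/4): cup 4 is available but not opened; cup 2 gets probability (1 − 1/8)/2 = 7/16; weight (1/4)·(7/16) = 7/64.
If it is under cup 2 (prior 1/4): the dealer opened cup 2, so this case is ruled out; weight (1/4)·0 = 0.
If it is under cup 3 (prior 1/4): cup 4 is available but not opened, probability 7/8; weight (1/4)·(7/8) = 7/32.
If it is under cup 4 (prior 1/4): cup 4 holds the prize so is unavailable; the dealer chooses uniformly among the 2 others, probability 1/2; weight (1/4)·(1/2) = 1/8.
The weights sum to 29/64.
So P(the pea under cup 3 | the dealer opened cup 2) = (7/32) / (29/64) = 14/29.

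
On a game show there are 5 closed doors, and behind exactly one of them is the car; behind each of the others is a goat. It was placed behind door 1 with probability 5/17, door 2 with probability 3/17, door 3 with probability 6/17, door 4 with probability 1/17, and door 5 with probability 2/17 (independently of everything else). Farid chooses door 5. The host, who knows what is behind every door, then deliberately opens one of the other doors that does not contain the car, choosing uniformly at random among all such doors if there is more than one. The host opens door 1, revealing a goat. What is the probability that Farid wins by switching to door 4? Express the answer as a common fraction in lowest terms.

2/23

Apply Bayes' rule, conditioning on where the car actually is.
If it is behind door 1 (prior 5/17): the host opened door 1, so this case is ruled out; weight (5/17)·0 = 0.
If it is behind door 2 (prior 3/17): the host has 3 equally likely choices, so probability 1/3; weight (3/17)·(1/3) = 1/17.
If it is behind door 3 (prior 6/17): the host has 3 equally likely choices, so probability 1/3; weight (6/17)·(1/3) = 2/17.
If it is behind door 4 (prior 1/17): the host has 3 equally likely choices, so probability 1/3; weight (1/17)·(1/3) = 1/51.
If it is behind door 5 (prior 2/17): the host has 4 equally likely choices, so probability 1/4; weight (2/17)·(1/4) = 1/34.
The weights sum to 23/102.
So P(the car behind door 4 | the host opened door 1) = (1/51) / (23/102) = 2/23.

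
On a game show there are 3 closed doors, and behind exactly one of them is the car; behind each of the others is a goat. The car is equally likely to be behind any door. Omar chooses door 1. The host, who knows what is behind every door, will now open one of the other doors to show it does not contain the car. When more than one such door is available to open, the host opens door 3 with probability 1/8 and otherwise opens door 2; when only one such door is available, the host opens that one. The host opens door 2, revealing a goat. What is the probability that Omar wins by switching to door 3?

8/15

Condition on the true location of the car.
If it is behind door 1 (prior 1/3): door 3 is available but not opened, probability 7/8; weight (1/3)·(7/8) = 7/24.
If it is behind door 2 (prior 1/3): the host opened door 2, so this case is ruled out; weight (1/3)·0 = 0.
If it is behind door 3 (prior 1/3): only door 2 is available, probability 1; weight (1/3)·1 = 1/3.
The weights sum to 5/8.
So P(the car behind door 3 | the host opened door 2) = (1/3) / (5/8) = 8/15.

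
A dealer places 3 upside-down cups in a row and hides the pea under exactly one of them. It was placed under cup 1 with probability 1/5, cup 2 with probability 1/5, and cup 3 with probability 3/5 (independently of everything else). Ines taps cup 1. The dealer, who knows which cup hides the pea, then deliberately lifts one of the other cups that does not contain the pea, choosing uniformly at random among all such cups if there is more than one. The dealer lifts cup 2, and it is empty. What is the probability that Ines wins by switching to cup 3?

Apply Bayes' rule, conditioning on where the pea actually is.
If it is under cup 1 (prior 1/5): the dealer has 2 equally likely choices, so probability 1/2; weight (1/5)·(1/2) = 1/10.
If it is under cup 2 (prior 1/5): the dealer opened cup 2, so this case is ruled out; weight (1/5)·0 = 0.
If it is under cup 3 (prior 3/5): the dealer has no choice, probability 1; weight (3/5)·1 = 3/5.
The weights sum to 7/10.
So P(the pea under cup 3 | the dealer opened cup 2) = (3/5) / (7/10) = 6/7.

6/7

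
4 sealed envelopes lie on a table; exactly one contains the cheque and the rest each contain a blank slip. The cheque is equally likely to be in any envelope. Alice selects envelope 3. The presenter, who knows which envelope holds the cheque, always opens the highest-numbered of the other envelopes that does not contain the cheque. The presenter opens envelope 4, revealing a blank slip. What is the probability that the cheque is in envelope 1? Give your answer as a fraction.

1/3

Condition on the true location of the cheque.
If it is in any of envelopes 1, 2, and 3 (prior 1/4 each): envelope 4 is the highest-numbered option available, probability 1; weight (1/4)·1 = 1/4 each.
If it is in envelope 4 (prior 1/4): the presenter opened envelope 4, so this case is ruled out; weight (1/4)·0 = 0.
The weights sum to 3/4.
So P(the cheque in envelope 1 | the presenter opened envelope 4) = (1/4) / (3/4) = 1/3.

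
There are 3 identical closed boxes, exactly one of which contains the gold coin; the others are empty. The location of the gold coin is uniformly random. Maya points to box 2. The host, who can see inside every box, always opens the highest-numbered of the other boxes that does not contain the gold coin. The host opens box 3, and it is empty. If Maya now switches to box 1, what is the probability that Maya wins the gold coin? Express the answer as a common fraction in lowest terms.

Apply Bayes' rule, conditioning on where the gold coin actually is.
If it is in either of boxes 1 and 2 (prior 1/3 each): box 3 is the highest-numbered option available, probability 1; weight (1/3)·1 = 1/3 each.
If it is in box 3 (prior 1/3): the host opened box 3, so this case is ruled out; weight (1/3)·0 = 0.
The weights sum to 2/3.
So P(the gold coin in box 1 | the host opened box 3) = (1/3) / (2/3) = 1/2.

1/2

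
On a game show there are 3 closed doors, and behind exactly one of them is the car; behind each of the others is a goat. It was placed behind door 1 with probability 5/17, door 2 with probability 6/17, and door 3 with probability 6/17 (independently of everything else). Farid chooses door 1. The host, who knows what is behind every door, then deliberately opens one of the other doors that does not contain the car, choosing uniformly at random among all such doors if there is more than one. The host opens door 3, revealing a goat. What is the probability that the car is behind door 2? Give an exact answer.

12/17

Apply Bayes' rule, conditioning on where the car actually is.
If it is behind door 1 (prior 5/17): the host has 2 equally likely choices, so probability 1/2; weight (5/17)·(1/2) = 5/34.
If it is behind door 2 (prior 6/17): the host has no choice, probability 1; weight (6/17)·1 = 6/17.
If it is behind door 3 (prior 6/17): the host opened door 3, so this case is ruled out; weight (6/17)·0 = 0.
The weights sum to 1/2.
So P(the car behind door 2 | the host opened door 3) = (6/17) / (1/2) = 12/17.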